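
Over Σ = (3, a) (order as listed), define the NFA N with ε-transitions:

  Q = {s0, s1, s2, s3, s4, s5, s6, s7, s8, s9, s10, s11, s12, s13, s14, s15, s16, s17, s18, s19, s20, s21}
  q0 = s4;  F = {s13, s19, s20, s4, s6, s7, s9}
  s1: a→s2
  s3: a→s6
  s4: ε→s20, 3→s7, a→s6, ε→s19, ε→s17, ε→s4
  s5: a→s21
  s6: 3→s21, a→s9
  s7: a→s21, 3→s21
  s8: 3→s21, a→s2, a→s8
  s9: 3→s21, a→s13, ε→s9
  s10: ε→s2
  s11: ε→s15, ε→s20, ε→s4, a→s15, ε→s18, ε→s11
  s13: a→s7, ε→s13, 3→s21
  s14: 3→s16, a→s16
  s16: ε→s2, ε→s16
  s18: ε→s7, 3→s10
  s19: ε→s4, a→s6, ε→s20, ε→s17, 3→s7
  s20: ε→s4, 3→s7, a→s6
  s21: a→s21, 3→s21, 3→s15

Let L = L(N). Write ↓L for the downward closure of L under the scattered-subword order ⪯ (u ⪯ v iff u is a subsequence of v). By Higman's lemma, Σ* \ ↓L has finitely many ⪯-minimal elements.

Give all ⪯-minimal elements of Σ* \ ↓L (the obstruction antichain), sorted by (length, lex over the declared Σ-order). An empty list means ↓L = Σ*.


|Q|=22, |F|=7, |δ|=46 (19 ε).
min D↑ (6 st, q0=0, F={3}): 0:3→1,a→2 1:3→3,a→3 2:3→3,a→4 3:3→3,a→3 4:3→3,a→5 5:3→3,a→1 (ε-aug+det+¬).
'33': N↓-sim [10, 3, 2] end={s15,s21} ∉↓L; 2/2 deletions ∈↓L.
'3a': N↓-sim [10, 3, 2] end={s15,s21} ∉↓L; 2/2 single-dels accept.
'a3': run [10, 6, 2] end={s15,s21} ∉↓L; 2/2 del acc.
'aaaaa': N↓-sim [10, 6, 5, 4, 3, 2] end={s15,s21} — reject; 5/5 deletions ∈↓L.
4 obstructions.

min(Σ*\↓L) = [33, 3a, a3, aaaaa].


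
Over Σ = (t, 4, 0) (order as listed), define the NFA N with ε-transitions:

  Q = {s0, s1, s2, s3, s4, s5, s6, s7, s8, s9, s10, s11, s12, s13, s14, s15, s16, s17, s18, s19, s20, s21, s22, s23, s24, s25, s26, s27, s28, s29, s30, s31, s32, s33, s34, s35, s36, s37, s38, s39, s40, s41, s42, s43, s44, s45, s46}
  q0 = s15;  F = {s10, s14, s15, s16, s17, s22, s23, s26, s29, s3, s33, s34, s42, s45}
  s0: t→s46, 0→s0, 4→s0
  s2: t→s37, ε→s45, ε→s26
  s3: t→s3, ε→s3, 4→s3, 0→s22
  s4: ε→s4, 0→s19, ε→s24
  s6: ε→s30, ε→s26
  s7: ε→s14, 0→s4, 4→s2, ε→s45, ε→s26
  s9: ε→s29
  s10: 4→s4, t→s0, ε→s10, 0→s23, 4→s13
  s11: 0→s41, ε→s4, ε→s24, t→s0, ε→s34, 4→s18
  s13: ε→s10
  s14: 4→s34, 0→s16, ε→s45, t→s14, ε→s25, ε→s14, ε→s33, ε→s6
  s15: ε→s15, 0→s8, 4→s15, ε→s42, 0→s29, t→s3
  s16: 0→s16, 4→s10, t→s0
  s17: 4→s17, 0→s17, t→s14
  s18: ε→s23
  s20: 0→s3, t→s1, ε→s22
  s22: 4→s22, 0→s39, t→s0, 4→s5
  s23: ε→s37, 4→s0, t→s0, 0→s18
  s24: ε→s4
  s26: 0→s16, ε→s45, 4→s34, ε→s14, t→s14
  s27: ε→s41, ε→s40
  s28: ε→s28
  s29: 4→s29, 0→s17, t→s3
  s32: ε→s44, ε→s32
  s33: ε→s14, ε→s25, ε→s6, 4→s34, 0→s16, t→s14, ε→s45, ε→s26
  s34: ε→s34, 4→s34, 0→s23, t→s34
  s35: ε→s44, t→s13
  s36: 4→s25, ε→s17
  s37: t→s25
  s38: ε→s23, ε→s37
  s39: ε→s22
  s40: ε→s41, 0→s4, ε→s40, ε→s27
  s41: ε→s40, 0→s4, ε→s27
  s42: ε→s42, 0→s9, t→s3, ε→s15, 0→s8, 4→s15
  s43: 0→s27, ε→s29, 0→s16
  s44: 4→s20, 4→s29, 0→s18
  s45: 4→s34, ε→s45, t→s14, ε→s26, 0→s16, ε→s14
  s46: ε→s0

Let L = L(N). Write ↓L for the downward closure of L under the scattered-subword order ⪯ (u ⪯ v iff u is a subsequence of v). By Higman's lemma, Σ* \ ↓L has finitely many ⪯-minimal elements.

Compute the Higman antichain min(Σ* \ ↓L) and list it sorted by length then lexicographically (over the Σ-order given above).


|Q|=47, |F|=14, |δ|=125 (57 ε).
min D↑ (11 st, q0=0, F={5}): 0:t→1,4→0,0→2 1:t→1,4→1,0→3 2:t→1,4→2,0→4 3:t→5,4→3,0→3 4:t→6,4→4,0→4 5:t→5,4→5,0→5 6:t→6,4→7,0→8 7:t→7,4→7,0→9 8:t→5,4→10,0→8 9:t→5,4→5,0→9 10:t→5,4→10,0→9 [Hopcroft].
't0t': run [29, 23, 15, 3] end={s0,s25,s46} ∉↓L; 3/3 del acc.
'00t404': run [29, 27, 23, 19, 12, 7, 2] end={s0,s46} rej; 6/6 deletions ∈↓L.
2 words, ⪯-incomp.

Antichain: [t0t, 00t404].


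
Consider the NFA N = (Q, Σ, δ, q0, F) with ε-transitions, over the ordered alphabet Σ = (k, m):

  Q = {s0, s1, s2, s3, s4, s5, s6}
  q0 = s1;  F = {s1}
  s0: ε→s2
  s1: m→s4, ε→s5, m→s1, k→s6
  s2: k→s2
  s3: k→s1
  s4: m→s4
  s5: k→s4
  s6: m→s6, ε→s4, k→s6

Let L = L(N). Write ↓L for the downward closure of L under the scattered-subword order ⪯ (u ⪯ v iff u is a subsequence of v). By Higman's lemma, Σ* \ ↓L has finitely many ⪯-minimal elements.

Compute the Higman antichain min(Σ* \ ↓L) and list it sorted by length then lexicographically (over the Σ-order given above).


|Q|=7, |F|=1, |δ|=12 (3 ε).
min D↑ (2 st, q0=0, F={1}): 0:k→1,m→0 1:k→1,m→1.
'k': run [4, 2] end={s4,s6} rej; 1/1 del acc.
1 obstructions.

A = [k].


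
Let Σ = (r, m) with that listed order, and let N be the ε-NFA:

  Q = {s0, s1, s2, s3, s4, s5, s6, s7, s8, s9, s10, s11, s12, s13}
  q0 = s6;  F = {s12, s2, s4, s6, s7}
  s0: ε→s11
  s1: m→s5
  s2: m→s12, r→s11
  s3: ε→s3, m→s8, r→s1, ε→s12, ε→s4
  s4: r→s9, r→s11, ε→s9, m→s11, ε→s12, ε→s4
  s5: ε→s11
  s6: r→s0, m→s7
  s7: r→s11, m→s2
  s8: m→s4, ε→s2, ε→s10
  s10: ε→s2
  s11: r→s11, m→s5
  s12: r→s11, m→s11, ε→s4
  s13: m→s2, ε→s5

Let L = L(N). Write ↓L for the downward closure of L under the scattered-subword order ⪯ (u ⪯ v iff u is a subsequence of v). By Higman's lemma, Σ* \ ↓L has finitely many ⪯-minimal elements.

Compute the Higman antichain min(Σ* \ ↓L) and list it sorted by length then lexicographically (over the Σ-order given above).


A = [r, mmmm].

|Q|=14, |F|=5, |δ|=31 (13 ε).
min D↑ (5 st, q0=0, F={1}): 0:r→1,m→2 1:r→1,m→1 2:r→1,m→3 3:r→1,m→4 4:r→1,m→1 (ε-aug+det+¬).
'r': N↓-sim [9, 4] end={s0,s11,s5,s9} rej; 1/1 deletions ∈↓L.
'mmmm': run [9, 7, 6, 5, 2] end={s11,s5} — reject; 4/4 del acc.
2 minimals (antichain).


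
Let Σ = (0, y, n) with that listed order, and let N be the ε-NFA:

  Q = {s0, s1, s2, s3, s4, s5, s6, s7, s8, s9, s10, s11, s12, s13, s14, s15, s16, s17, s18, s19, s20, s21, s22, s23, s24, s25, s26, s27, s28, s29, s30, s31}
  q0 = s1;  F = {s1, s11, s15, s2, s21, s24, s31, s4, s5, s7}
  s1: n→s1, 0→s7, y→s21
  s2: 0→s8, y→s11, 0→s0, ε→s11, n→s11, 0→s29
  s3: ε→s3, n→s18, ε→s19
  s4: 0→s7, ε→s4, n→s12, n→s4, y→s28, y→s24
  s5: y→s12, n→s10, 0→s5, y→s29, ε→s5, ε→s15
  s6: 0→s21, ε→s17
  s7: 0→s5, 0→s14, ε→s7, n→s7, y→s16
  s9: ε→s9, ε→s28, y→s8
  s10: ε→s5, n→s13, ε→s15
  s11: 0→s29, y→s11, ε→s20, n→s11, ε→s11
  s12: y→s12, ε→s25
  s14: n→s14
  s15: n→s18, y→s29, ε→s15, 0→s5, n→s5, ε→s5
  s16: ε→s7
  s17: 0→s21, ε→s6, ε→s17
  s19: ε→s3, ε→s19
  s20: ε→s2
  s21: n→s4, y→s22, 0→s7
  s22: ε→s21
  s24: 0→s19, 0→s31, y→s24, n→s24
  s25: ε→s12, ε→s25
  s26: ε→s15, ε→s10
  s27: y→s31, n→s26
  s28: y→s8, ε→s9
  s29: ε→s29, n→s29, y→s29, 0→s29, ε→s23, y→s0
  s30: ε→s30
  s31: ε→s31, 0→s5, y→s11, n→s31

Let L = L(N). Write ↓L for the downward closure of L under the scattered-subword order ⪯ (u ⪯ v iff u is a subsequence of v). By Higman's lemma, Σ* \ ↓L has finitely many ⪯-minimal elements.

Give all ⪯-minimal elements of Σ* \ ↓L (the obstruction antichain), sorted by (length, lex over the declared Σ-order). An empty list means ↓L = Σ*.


|Q|=32, |F|=10, |δ|=85 (33 ε).
min D↑ (9 st, q0=0, F={5}): 0:0→1,y→2,n→0 1:0→3,y→1,n→1 2:0→1,y→2,n→4 3:0→3,y→5,n→3 4:0→1,y→6,n→4 5:0→5,y→5,n→5 6:0→7,y→6,n→6 7:0→3,y→8,n→7 8:0→5,y→8,n→8.
'00y': |S_i|=[27, 20, 12, 5] end={s0,s12,s23,s25,s29} ∉↓L; 3/3 deletions ∈↓L.
'yny0y0': run [27, 26, 24, 23, 18, 9, 4] end={s0,s23,s29,s8} rej; 6/6 single-dels accept.
2 obstructions.

Antichain: [00y, yny0y0].


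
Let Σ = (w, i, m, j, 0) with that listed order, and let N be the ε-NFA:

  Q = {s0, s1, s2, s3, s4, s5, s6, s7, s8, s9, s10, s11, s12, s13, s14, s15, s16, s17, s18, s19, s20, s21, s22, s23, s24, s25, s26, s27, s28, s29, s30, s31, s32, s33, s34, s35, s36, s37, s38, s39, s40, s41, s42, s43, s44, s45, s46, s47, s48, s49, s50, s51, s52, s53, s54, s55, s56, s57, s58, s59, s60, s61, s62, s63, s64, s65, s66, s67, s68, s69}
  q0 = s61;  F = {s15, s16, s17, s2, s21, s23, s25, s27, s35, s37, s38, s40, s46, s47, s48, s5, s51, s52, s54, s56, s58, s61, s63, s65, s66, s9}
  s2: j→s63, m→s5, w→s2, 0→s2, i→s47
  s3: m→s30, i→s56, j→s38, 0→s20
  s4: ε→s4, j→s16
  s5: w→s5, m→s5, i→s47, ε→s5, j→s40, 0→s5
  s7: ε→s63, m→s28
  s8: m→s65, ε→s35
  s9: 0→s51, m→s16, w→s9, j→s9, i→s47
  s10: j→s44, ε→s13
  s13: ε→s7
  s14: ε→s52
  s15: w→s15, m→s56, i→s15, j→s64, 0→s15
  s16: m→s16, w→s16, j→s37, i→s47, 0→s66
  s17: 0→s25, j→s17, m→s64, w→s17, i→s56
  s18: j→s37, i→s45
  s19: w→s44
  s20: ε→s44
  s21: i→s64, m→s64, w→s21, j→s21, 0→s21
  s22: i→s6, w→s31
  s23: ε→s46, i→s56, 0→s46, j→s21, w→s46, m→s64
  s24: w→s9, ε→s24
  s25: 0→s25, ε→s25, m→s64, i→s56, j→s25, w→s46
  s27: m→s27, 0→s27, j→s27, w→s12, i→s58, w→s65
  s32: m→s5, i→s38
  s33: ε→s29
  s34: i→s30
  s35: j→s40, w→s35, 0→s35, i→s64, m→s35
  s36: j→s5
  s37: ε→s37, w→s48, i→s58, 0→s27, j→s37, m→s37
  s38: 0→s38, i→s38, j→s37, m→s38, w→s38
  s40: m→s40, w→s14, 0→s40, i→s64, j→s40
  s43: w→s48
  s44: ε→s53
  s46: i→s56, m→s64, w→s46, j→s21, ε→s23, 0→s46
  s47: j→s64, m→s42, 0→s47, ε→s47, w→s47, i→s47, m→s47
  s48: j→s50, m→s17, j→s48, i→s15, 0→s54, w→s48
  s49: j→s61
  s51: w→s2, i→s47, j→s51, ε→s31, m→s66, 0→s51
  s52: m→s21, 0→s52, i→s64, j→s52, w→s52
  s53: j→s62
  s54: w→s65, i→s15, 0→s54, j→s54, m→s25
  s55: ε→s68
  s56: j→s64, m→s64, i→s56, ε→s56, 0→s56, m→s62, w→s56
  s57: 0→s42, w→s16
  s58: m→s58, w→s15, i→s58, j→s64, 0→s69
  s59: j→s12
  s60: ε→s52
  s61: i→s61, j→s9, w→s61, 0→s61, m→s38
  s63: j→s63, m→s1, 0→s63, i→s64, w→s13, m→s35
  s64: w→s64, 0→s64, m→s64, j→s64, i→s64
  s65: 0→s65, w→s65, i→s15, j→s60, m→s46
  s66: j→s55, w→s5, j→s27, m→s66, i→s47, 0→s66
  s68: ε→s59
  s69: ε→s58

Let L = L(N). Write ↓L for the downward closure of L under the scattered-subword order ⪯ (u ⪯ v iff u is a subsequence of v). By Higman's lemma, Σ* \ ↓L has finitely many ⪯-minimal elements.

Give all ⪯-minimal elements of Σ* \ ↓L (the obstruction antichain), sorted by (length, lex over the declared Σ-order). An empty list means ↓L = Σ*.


Antichain: [jij, mjwmm, j0wji].

|Q|=70, |F|=26, |δ|=187 (22 ε).
min D↑ (26 st, q0=0, F={10}): 0:w→0,i→0,m→1,j→2,0→0 1:w→1,i→1,m→1,j→3,0→1 2:w→2,i→4,m→5,j→2,0→6 3:w→7,i→8,m→3,j→3,0→9 4:w→4,i→4,m→4,j→10,0→4 5:w→5,i→4,m→5,j→3,0→11 6:w→12,i→4,m→11,j→6,0→6 7:w→7,i→13,m→14,j→7,0→15 8:w→13,i→8,m→8,j→10,0→8 9:w→16,i→8,m→9,j→9,0→9 10:w→10,i→10,m→10,j→10,0→10 11:w→17,i→4,m→11,j→9,0→11 12:w→12,i→4,m→17,j→18,0→12 13:w→13,i→13,m→19,j→10,0→13 14:w→14,i→19,m→10,j→14,0→20 15:w→16,i→13,m→20,j→15,0→15 16:w→16,i→13,m→21,j→22,0→16 17:w→17,i→4,m→17,j→23,0→17 18:w→18,i→10,m→24,j→18,0→18 19:w→19,i→19,m→10,j→10,0→19 20:w→21,i→19,m→10,j→20,0→20 21:w→21,i→19,m→10,j→25,0→21 22:w→22,i→10,m→25,j→22,0→22 23:w→22,i→10,m→23,j→23,0→23 24:w→24,i→10,m→24,j→23,0→24 25:w→25,i→10,m→10,j→25,0→25 (ε-aug+det+¬).
'jij': N↓-sim [42, 40, 8, 1] end={s64} — reject; 3/3 deletions ∈↓L.
'mjwmm': |S_i|=[42, 34, 25, 17, 8, 2] end={s62,s64} ∉↓L; 5/5 del acc.
'j0wji': run [42, 40, 34, 23, 12, 1] end={s64} rej; 5/5 single-dels accept.
3 obstructions.


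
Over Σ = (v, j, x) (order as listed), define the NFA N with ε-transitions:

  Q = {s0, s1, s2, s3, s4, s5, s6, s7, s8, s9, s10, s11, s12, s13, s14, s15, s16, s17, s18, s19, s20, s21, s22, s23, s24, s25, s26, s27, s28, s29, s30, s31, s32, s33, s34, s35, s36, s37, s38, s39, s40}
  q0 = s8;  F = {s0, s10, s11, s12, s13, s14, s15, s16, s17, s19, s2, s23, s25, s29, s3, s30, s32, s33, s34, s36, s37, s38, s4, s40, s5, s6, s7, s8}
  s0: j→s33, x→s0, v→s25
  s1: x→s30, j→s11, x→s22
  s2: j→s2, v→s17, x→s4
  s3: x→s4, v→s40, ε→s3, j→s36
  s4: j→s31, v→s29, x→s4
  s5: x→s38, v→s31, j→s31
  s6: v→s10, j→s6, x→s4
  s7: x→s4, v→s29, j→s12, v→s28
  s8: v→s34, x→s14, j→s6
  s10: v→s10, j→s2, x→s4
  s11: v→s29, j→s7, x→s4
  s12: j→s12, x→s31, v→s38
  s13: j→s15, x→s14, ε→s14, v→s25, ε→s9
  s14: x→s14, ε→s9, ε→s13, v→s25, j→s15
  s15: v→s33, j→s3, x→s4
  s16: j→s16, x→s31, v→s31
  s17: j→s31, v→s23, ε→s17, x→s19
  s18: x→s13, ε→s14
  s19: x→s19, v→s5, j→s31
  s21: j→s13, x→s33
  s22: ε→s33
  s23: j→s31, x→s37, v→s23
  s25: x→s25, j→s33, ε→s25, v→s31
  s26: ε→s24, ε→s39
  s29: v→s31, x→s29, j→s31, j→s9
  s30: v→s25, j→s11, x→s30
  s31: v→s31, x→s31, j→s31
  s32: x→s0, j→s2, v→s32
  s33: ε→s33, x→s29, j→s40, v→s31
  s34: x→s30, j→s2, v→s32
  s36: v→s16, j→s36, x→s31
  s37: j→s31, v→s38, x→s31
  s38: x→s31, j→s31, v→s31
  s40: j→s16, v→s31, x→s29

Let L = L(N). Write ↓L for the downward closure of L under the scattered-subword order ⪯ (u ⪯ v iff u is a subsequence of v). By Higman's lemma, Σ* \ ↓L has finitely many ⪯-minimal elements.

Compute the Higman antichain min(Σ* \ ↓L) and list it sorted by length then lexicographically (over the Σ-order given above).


|Q|=41, |F|=28, |δ|=107 (12 ε).
min D↑ (28 st, q0=0, F={15}): 0:v→1,j→2,x→3 1:v→4,j→5,x→6 2:v→7,j→2,x→8 3:v→9,j→10,x→3 4:v→4,j→5,x→11 5:v→12,j→5,x→8 6:v→9,j→13,x→6 7:v→7,j→5,x→8 8:v→14,j→15,x→8 9:v→15,j→16,x→9 10:v→16,j→17,x→8 11:v→9,j→16,x→11 12:v→18,j→15,x→19 13:v→14,j→20,x→8 14:v→15,j→15,x→14 15:v→15,j→15,x→15 16:v→15,j→21,x→14 17:v→21,j→22,x→8 18:v→18,j→15,x→23 19:v→24,j→15,x→19 20:v→14,j→25,x→8 21:v→15,j→26,x→14 22:v→26,j→22,x→15 23:v→27,j→15,x→15 24:v→15,j→15,x→27 25:v→27,j→25,x→15 26:v→15,j→26,x→15 27:v→15,j→15,x→15 (ε-aug+det+¬).
'jxj': run [31, 23, 8, 2] end={s31,s9} ∉↓L; 3/3 deletions ∈↓L.
'xvv': run [31, 23, 10, 1] end={s31} ∉↓L; 3/3 single-dels accept.
'vjvj': run [31, 24, 18, 10, 2] end={s31,s9} — reject; 4/4 single-dels accept.
'vvxjv': N↓-sim [31, 24, 19, 13, 6, 1] end={s31} rej; 5/5 del acc.
'xjjjx': run [31, 23, 15, 12, 6, 1] end={s31} — reject; 5/5 deletions ∈↓L.
'vjvvxx': run [31, 24, 18, 10, 5, 3, 1] end={s31} — reject; 6/6 deletions ∈↓L.
6 obstructions.

min(Σ*\↓L) = [jxj, xvv, vjvj, vvxjv, xjjjx, vjvvxx].


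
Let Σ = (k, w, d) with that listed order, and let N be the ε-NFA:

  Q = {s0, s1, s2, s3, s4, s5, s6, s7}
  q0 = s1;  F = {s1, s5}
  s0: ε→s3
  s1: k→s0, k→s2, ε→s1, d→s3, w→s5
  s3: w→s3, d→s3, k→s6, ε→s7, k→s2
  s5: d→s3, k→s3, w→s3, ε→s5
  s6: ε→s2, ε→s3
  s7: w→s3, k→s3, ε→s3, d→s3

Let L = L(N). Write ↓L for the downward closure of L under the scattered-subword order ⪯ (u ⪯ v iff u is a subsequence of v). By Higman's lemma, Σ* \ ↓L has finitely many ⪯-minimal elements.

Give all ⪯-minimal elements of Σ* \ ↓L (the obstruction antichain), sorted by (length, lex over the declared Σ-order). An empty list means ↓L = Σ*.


A = [k, d, ww].

|Q|=8, |F|=2, |δ|=21 (7 ε).
min D↑ (3 st, q0=0, F={1}): 0:k→1,w→2,d→1 1:k→1,w→1,d→1 2:k→1,w→1,d→1.
'k': N↓-sim [7, 5] end={s0,s2,s3,s6,s7} ∉↓L; 1/1 single-dels accept.
'd': |S_i|=[7, 4] end={s2,s3,s6,s7} rej; 1/1 del acc.
'ww': |S_i|=[7, 5, 4] end={s2,s3,s6,s7} rej; 2/2 single-dels accept.
3 obstructions.


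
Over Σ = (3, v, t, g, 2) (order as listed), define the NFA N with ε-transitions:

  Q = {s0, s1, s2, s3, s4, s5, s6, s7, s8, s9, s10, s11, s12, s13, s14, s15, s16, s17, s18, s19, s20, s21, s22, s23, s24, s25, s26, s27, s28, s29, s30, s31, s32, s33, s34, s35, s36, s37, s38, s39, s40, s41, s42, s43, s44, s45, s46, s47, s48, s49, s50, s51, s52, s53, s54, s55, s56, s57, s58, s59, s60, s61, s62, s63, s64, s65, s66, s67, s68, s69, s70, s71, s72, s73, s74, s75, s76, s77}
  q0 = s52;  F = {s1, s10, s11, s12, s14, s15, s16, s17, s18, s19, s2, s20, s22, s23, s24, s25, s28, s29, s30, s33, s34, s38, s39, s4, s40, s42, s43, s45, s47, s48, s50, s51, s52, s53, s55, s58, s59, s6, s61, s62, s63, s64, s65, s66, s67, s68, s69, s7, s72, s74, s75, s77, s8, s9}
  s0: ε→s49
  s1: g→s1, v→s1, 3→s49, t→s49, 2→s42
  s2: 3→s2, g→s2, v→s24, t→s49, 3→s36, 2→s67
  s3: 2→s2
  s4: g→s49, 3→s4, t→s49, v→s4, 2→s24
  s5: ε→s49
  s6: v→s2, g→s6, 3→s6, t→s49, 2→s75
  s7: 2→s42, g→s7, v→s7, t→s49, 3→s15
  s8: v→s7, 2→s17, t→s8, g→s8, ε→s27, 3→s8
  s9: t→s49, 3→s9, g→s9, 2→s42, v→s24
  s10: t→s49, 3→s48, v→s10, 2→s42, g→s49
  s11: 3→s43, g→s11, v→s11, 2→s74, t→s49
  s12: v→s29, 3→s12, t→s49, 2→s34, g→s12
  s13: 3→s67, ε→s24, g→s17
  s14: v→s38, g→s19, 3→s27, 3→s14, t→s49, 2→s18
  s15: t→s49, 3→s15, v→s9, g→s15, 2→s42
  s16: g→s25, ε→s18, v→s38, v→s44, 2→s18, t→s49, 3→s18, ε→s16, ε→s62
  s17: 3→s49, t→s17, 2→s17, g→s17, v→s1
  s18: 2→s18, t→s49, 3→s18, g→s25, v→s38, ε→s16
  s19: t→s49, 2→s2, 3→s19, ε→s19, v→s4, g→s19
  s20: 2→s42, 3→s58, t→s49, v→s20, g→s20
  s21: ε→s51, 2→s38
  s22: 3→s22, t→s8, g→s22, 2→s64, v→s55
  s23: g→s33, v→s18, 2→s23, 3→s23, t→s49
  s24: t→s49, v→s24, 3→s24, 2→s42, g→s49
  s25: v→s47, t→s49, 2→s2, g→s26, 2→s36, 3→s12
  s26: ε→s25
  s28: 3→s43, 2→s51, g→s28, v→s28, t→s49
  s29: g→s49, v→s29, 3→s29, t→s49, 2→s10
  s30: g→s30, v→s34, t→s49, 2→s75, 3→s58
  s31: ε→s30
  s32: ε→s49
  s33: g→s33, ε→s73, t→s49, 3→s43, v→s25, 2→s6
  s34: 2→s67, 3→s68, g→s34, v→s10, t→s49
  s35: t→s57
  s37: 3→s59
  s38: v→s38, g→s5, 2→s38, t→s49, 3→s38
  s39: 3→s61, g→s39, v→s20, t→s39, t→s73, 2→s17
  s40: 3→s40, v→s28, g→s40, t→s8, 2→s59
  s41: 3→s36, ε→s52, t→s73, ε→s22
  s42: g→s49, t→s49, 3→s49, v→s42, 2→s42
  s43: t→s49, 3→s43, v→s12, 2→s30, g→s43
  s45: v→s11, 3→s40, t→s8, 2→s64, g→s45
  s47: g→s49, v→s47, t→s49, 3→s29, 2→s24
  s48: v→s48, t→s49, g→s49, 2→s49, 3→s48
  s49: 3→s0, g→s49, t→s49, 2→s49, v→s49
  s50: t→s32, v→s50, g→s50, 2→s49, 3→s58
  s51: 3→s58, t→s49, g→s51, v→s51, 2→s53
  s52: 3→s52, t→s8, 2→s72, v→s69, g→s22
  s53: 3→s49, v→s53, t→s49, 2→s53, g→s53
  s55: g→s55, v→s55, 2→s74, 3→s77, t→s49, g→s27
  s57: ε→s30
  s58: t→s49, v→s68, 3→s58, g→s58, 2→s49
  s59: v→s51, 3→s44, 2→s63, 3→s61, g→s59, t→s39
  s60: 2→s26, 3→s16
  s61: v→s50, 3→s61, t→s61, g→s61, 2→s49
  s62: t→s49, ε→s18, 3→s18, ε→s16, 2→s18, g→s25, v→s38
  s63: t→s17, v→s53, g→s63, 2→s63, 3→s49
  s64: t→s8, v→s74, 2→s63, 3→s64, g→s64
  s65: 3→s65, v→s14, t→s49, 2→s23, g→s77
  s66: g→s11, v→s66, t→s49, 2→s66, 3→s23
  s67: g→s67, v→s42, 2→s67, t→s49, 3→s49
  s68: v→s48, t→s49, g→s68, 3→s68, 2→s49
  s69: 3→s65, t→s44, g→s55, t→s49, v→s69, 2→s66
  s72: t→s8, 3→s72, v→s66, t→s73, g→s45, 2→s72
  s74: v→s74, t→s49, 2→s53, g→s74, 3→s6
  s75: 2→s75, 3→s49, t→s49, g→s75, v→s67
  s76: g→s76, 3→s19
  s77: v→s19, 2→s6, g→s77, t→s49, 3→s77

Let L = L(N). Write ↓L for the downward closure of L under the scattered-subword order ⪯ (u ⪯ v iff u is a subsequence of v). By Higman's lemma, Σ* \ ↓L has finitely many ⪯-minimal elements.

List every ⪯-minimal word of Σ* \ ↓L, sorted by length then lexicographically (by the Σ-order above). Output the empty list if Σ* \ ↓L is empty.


|Q|=78, |F|=54, |δ|=315 (19 ε).
min D↑ (53 st, q0=0, F={6}): 0:3→0,v→1,t→2,g→3,2→4 1:3→5,v→1,t→6,g→7,2→8 2:3→2,v→9,t→2,g→2,2→10 3:3→3,v→7,t→2,g→3,2→11 4:3→4,v→8,t→2,g→12,2→4 5:3→5,v→13,t→6,g→14,2→15 6:3→6,v→6,t→6,g→6,2→6 7:3→14,v→7,t→6,g→7,2→16 8:3→15,v→8,t→6,g→17,2→8 9:3→18,v→9,t→6,g→9,2→19 10:3→6,v→20,t→10,g→10,2→10 11:3→11,v→16,t→2,g→11,2→21 12:3→22,v→17,t→2,g→12,2→11 13:3→13,v→23,t→6,g→24,2→25 14:3→14,v→24,t→6,g→14,2→26 15:3→15,v→25,t→6,g→27,2→15 16:3→26,v→16,t→6,g→16,2→28 17:3→29,v→17,t→6,g→17,2→16 18:3→18,v→30,t→6,g→18,2→19 19:3→6,v→19,t→6,g→6,2→19 20:3→6,v→20,t→6,g→20,2→19 21:3→6,v→28,t→10,g→21,2→21 22:3→22,v→31,t→2,g→22,2→32 23:3→23,v→23,t→6,g→6,2→23 24:3→24,v→33,t→6,g→24,2→34 25:3→25,v→23,t→6,g→35,2→25 26:3→26,v→34,t→6,g→26,2→36 27:3→29,v→35,t→6,g→27,2→26 28:3→6,v→28,t→6,g→28,2→28 29:3→29,v→37,t→6,g→29,2→38 30:3→30,v→39,t→6,g→30,2→19 31:3→29,v→31,t→6,g→31,2→40 32:3→41,v→40,t→42,g→32,2→21 33:3→33,v→33,t→6,g→6,2→39 34:3→34,v→39,t→6,g→34,2→43 35:3→37,v→44,t→6,g→35,2→34 36:3→6,v→43,t→6,g→36,2→36 37:3→37,v→45,t→6,g→37,2→46 38:3→47,v→46,t→6,g→38,2→36 39:3→39,v→39,t→6,g→6,2→19 40:3→47,v→40,t→6,g→40,2→28 41:3→41,v→48,t→41,g→41,2→6 42:3→41,v→49,t→42,g→42,2→10 43:3→6,v→19,t→6,g→43,2→43 44:3→45,v→44,t→6,g→6,2→39 45:3→45,v→45,t→6,g→6,2→50 46:3→51,v→50,t→6,g→46,2→43 47:3→47,v→51,t→6,g→47,2→6 48:3→47,v→48,t→6,g→48,2→6 49:3→47,v→49,t→6,g→49,2→19 50:3→52,v→50,t→6,g→6,2→19 51:3→51,v→52,t→6,g→51,2→6 52:3→52,v→52,t→6,g→6,2→6 [Hopcroft].
'vt': run [63, 51, 4] end={s0,s32,s44,s49} rej; 2/2 del acc.
't23': run [63, 21, 5, 2] end={s0,s49} — reject; 3/3 del acc.
'tv2g': |S_i|=[63, 21, 14, 3, 2] end={s0,s49} rej; 4/4 del acc.
'g223': N↓-sim [63, 52, 35, 9, 2] end={s0,s49} rej; 4/4 deletions ∈↓L.
'v3vvg': |S_i|=[63, 51, 38, 27, 12, 3] end={s0,s49,s5} ∉↓L; 5/5 del acc.
'2g3232': run [63, 54, 47, 40, 24, 9, 2] end={s0,s49} ∉↓L; 6/6 del acc.
6 minimals (antichain).

Antichain: [vt, t23, tv2g, g223, v3vvg, 2g3232].


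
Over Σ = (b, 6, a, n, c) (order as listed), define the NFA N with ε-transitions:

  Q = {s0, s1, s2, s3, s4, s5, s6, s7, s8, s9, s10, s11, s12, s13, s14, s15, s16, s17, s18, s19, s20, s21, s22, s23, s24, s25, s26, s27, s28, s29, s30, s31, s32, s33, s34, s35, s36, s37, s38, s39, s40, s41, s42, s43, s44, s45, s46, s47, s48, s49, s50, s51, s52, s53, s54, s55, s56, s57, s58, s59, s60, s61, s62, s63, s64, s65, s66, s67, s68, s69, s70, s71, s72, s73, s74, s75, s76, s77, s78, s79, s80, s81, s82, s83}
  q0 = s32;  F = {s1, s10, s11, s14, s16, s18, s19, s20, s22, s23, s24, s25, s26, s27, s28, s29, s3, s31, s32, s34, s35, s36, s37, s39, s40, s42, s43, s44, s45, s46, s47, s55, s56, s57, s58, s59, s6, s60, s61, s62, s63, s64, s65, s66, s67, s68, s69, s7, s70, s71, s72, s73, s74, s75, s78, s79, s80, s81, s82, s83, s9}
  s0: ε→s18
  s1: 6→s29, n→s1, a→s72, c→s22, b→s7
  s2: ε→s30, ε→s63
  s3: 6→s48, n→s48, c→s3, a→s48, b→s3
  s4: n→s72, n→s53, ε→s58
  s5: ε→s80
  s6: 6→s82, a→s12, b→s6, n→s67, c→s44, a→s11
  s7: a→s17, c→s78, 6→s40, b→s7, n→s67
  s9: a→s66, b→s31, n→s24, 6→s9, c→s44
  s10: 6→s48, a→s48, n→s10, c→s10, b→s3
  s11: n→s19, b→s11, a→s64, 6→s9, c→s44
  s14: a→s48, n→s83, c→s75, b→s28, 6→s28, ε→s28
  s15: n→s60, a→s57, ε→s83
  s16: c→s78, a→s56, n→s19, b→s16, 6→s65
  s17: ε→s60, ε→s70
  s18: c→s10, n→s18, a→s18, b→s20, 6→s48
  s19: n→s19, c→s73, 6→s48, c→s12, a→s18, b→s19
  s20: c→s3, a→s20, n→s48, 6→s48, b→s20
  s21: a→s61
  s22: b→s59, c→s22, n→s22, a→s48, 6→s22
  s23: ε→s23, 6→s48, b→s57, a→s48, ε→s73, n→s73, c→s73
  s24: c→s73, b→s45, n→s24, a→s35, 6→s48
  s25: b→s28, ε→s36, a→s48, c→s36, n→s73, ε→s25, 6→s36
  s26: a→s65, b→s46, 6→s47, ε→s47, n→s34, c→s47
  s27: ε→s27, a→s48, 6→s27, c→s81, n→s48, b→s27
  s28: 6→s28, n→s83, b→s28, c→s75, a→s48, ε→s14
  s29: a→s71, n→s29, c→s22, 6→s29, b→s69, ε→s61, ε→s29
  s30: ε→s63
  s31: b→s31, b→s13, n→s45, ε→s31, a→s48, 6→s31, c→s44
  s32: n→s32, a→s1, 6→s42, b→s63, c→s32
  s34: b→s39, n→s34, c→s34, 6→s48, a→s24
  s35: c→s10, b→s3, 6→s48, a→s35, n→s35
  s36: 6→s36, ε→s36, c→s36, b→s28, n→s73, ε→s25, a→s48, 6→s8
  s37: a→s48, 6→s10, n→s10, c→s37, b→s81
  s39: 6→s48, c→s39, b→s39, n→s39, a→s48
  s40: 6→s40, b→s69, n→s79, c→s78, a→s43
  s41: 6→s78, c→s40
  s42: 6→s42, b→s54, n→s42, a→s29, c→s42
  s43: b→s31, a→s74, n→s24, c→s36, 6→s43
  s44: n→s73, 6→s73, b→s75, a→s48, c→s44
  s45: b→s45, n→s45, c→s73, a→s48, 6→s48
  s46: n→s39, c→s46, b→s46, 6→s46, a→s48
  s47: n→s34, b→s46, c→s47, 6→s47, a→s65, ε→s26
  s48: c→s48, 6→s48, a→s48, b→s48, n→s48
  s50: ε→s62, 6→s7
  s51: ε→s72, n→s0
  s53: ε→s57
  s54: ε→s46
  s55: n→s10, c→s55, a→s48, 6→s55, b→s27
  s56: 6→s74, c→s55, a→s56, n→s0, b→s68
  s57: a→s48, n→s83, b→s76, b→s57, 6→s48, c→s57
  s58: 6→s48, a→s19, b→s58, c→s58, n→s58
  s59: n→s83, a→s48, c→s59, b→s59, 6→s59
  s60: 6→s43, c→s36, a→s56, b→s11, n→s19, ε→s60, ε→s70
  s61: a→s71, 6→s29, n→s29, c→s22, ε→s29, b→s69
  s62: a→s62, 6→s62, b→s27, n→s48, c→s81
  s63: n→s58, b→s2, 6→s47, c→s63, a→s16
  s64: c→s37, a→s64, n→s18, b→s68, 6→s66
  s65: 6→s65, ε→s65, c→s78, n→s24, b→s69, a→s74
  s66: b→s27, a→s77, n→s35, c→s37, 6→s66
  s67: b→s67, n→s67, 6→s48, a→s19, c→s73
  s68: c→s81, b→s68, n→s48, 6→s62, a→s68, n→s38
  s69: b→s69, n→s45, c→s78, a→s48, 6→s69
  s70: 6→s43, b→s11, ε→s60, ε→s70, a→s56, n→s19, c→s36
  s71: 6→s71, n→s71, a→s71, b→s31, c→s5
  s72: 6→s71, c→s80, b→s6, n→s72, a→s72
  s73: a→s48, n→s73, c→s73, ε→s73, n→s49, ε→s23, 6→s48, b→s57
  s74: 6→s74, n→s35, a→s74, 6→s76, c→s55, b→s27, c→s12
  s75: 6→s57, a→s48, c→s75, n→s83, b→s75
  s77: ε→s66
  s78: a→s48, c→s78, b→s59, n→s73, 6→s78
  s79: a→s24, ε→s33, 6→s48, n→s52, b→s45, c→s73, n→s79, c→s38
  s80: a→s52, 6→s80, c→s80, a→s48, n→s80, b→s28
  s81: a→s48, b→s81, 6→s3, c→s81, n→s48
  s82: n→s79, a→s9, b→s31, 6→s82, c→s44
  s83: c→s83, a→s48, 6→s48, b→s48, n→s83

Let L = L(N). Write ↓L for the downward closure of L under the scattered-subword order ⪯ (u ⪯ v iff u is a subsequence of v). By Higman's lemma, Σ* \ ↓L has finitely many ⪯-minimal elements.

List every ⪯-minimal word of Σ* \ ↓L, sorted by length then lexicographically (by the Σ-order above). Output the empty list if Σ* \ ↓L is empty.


Antichain: [bn6, 6ba, aca, baabn, acbnb, aabc66].

|Q|=84, |F|=61, |δ|=368 (37 ε).
min D↑ (56 st, q0=0, F={17}): 0:b→1,6→2,a→3,n→0,c→0 1:b→1,6→4,a→5,n→6,c→1 2:b→7,6→2,a→8,n→2,c→2 3:b→9,6→8,a→10,n→3,c→11 4:b→7,6→4,a→12,n→13,c→4 5:b→5,6→12,a→14,n→15,c→16 6:b→6,6→17,a→15,n→6,c→6 7:b→7,6→7,a→17,n→18,c→7 8:b→19,6→8,a→20,n→8,c→11 9:b→9,6→21,a→22,n→23,c→16 10:b→24,6→20,a→10,n→10,c→25 11:b→26,6→11,a→17,n→11,c→11 12:b→19,6→12,a→27,n→28,c→16 13:b→18,6→17,a→28,n→13,c→13 14:b→29,6→27,a→14,n→30,c→31 15:b→15,6→17,a→30,n→15,c→32 16:b→26,6→16,a→17,n→32,c→16 17:b→17,6→17,a→17,n→17,c→17 18:b→18,6→17,a→17,n→18,c→18 19:b→19,6→19,a→17,n→33,c→16 20:b→34,6→20,a→20,n→20,c→25 21:b→19,6→21,a→35,n→36,c→16 22:b→37,6→35,a→14,n→15,c→38 23:b→23,6→17,a→15,n→23,c→32 24:b→24,6→39,a→37,n→23,c→40 25:b→41,6→25,a→17,n→25,c→25 26:b→26,6→26,a→17,n→42,c→26 27:b→43,6→27,a→27,n→44,c→31 28:b→33,6→17,a→44,n→28,c→32 29:b→29,6→45,a→29,n→17,c→46 30:b→47,6→17,a→30,n→30,c→48 31:b→43,6→31,a→17,n→48,c→31 32:b→49,6→17,a→17,n→32,c→32 33:b→33,6→17,a→17,n→33,c→32 34:b→34,6→34,a→17,n→33,c→40 35:b→34,6→35,a→27,n→28,c→38 36:b→33,6→17,a→28,n→36,c→32 37:b→37,6→50,a→51,n→15,c→40 38:b→41,6→38,a→17,n→32,c→38 39:b→34,6→39,a→50,n→36,c→40 40:b→52,6→32,a→17,n→32,c→40 41:b→41,6→41,a→17,n→42,c→52 42:b→17,6→17,a→17,n→42,c→42 43:b→43,6→43,a→17,n→17,c→46 44:b→53,6→17,a→44,n→44,c→48 45:b→43,6→45,a→45,n→17,c→46 46:b→46,6→53,a→17,n→17,c→46 47:b→47,6→17,a→47,n→17,c→53 48:b→53,6→17,a→17,n→48,c→48 49:b→49,6→17,a→17,n→42,c→49 50:b→34,6→50,a→54,n→28,c→40 51:b→29,6→54,a→51,n→30,c→55 52:b→52,6→49,a→17,n→42,c→52 53:b→53,6→17,a→17,n→17,c→53 54:b→43,6→54,a→54,n→44,c→55 55:b→46,6→48,a→17,n→48,c→55 [Hopcroft].
'bn6': run [77, 67, 25, 1] end={s48} — reject; 3/3 single-dels accept.
'6ba': |S_i|=[77, 55, 23, 1] end={s48} — reject; 3/3 deletions ∈↓L.
'aca': |S_i|=[77, 65, 28, 2] end={s48,s52} — reject; 3/3 single-dels accept.
'baabn': run [77, 67, 49, 21, 8, 2] end={s38,s48} — reject; 5/5 deletions ∈↓L.
'acbnb': |S_i|=[77, 65, 28, 11, 2, 1] end={s48} — reject; 5/5 del acc.
'aabc66': run [77, 65, 54, 39, 15, 9, 1] end={s48} rej; 6/6 deletions ∈↓L.
6 words, ⪯-incomp.


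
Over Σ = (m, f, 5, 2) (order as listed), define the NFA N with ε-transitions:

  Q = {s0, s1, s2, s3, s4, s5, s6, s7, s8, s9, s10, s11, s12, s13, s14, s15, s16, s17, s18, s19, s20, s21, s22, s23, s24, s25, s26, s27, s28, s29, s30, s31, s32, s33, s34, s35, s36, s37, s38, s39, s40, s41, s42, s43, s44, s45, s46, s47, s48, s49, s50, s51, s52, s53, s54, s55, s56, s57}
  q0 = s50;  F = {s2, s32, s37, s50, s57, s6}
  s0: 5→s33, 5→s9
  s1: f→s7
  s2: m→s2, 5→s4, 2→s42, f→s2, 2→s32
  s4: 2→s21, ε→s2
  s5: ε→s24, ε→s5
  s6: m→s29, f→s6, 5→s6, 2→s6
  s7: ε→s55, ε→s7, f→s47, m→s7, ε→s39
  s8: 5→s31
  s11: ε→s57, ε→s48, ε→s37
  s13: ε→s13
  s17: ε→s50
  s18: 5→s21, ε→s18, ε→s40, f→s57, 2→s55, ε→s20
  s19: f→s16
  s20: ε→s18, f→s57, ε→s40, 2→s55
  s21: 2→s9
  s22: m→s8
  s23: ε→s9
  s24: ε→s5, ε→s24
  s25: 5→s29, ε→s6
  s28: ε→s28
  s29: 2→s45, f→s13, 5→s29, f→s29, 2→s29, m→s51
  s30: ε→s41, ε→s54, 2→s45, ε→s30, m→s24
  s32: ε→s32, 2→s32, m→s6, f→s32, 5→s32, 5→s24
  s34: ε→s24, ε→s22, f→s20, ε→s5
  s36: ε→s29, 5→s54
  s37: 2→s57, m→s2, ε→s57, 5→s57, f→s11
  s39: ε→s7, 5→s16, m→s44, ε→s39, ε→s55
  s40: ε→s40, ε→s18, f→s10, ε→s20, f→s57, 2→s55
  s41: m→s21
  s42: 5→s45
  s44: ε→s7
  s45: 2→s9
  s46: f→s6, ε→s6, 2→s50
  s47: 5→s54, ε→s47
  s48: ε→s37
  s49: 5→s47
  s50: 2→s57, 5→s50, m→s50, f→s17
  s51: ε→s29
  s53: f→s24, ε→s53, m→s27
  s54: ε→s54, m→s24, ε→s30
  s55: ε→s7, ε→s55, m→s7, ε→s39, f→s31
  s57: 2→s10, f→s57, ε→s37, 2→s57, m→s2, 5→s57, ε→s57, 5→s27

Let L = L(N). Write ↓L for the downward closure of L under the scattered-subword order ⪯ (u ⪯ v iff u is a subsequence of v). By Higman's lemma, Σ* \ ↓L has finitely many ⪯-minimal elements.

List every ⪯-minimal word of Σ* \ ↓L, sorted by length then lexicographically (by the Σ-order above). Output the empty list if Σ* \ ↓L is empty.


Antichain: [2m2mm].

|Q|=58, |F|=6, |δ|=120 (49 ε).
min D↑ (6 st, q0=0, F={5}): 0:m→0,f→0,5→0,2→1 1:m→2,f→1,5→1,2→1 2:m→2,f→2,5→2,2→3 3:m→4,f→3,5→3,2→3 4:m→5,f→4,5→4,2→4 5:m→5,f→5,5→5,2→5 [Hopcroft].
'2m2mm': N↓-sim [21, 19, 13, 11, 6, 5] end={s13,s29,s45,s51,s9} — reject; 5/5 single-dels accept.
1 obstructions.


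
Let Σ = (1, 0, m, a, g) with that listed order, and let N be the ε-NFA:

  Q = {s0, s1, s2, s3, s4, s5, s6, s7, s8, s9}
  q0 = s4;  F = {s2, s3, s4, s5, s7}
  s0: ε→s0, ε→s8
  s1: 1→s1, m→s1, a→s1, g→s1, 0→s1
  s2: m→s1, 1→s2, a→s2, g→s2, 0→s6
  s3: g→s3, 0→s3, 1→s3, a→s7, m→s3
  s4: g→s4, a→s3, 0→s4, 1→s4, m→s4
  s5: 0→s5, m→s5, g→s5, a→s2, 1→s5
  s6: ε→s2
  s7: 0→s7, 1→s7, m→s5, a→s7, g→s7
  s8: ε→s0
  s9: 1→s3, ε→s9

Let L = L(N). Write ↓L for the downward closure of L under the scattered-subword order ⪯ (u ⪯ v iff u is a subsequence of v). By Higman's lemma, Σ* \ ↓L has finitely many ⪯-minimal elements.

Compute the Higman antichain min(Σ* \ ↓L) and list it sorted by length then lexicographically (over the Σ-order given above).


|Q|=10, |F|=5, |δ|=36 (5 ε).
min D↑ (6 st, q0=0, F={5}): 0:1→0,0→0,m→0,a→1,g→0 1:1→1,0→1,m→1,a→2,g→1 2:1→2,0→2,m→3,a→2,g→2 3:1→3,0→3,m→3,a→4,g→3 4:1→4,0→4,m→5,a→4,g→4 5:1→5,0→5,m→5,a→5,g→5.
'aamam': N↓-sim [7, 6, 5, 4, 3, 1] end={s1} rej; 5/5 single-dels accept.
1 minimals (antichain).

Antichain: [aamam].


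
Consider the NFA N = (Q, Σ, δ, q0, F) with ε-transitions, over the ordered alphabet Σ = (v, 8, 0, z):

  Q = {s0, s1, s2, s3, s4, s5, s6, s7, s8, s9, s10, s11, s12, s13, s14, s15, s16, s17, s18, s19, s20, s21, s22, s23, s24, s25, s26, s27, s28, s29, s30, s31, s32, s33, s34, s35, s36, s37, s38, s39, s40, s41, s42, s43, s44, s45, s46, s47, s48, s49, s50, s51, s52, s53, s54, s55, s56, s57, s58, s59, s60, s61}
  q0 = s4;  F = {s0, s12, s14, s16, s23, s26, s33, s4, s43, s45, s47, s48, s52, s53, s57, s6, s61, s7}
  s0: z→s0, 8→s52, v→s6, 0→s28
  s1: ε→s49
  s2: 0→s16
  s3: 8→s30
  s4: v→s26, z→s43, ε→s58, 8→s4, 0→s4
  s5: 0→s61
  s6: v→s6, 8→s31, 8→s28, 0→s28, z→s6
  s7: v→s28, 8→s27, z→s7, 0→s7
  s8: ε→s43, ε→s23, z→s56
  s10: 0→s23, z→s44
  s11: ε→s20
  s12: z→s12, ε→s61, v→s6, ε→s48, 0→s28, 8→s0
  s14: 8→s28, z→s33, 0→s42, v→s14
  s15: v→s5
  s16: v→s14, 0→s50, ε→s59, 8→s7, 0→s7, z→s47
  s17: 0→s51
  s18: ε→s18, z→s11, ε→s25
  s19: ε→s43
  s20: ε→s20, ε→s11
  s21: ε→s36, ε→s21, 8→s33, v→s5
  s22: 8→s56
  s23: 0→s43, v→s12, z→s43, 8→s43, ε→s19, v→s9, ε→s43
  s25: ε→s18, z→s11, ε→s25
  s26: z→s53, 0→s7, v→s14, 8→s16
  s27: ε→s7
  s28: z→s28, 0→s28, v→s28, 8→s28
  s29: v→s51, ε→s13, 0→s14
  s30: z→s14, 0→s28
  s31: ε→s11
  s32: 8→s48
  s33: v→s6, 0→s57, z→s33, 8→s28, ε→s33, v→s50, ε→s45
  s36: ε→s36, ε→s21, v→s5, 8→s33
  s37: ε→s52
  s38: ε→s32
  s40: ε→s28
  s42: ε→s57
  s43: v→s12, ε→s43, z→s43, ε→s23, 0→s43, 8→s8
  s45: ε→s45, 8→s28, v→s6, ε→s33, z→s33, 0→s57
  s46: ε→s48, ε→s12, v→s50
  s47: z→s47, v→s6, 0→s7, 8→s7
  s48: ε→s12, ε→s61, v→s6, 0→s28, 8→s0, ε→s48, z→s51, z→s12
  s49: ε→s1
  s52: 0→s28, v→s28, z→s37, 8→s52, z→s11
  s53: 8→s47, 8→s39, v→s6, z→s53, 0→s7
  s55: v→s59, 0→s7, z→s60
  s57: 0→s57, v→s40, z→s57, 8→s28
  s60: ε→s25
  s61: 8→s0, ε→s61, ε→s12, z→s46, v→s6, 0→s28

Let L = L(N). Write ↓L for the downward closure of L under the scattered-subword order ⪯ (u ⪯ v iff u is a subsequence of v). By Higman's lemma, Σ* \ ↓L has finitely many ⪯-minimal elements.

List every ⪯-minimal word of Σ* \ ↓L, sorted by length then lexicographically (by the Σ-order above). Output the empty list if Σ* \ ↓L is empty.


Antichain: [vv8, v0v, zv0, v88v].

|Q|=62, |F|=18, |δ|=150 (43 ε).
min D↑ (15 st, q0=0, F={8}): 0:v→1,8→0,0→0,z→2 1:v→3,8→4,0→5,z→6 2:v→7,8→2,0→2,z→2 3:v→3,8→8,0→9,z→10 4:v→3,8→5,0→5,z→11 5:v→8,8→5,0→5,z→5 6:v→12,8→11,0→5,z→6 7:v→12,8→13,0→8,z→7 8:v→8,8→8,0→8,z→8 9:v→8,8→8,0→9,z→9 10:v→12,8→8,0→9,z→10 11:v→12,8→5,0→5,z→11 12:v→12,8→8,0→8,z→12 13:v→12,8→14,0→8,z→13 14:v→8,8→14,0→8,z→14.
'vv8': run [36, 29, 12, 4] end={s11,s20,s28,s31} rej; 3/3 single-dels accept.
'v0v': run [36, 29, 7, 2] end={s28,s40} ∉↓L; 3/3 deletions ∈↓L.
'zv0': N↓-sim [36, 29, 16, 1] end={s28} rej; 3/3 single-dels accept.
'v88v': N↓-sim [36, 29, 21, 8, 1] end={s28} ∉↓L; 4/4 single-dels accept.
4 words, ⪯-incomp.


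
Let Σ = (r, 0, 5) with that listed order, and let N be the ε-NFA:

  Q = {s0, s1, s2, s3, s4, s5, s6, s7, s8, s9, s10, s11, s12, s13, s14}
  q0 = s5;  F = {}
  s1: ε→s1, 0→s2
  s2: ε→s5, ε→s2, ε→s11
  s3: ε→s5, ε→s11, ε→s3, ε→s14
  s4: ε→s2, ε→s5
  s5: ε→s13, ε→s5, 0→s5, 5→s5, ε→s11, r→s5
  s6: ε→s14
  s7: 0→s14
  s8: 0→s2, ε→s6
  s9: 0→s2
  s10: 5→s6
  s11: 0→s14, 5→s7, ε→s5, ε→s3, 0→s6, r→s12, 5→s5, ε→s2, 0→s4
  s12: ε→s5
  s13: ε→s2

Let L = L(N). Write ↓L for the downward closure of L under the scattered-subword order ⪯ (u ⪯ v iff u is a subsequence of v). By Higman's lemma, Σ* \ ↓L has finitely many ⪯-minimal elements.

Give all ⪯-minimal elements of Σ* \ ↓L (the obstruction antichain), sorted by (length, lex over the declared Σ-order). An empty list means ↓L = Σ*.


min(Σ*\↓L) = [ε].

|Q|=15, |F|=0, |δ|=34 (20 ε).
min D↑ (1 st, q0=0, F={0}): 0:r→0,0→0,5→0 (ε-aug+det+¬).
ε ∈ L(D↑) — L = ∅.


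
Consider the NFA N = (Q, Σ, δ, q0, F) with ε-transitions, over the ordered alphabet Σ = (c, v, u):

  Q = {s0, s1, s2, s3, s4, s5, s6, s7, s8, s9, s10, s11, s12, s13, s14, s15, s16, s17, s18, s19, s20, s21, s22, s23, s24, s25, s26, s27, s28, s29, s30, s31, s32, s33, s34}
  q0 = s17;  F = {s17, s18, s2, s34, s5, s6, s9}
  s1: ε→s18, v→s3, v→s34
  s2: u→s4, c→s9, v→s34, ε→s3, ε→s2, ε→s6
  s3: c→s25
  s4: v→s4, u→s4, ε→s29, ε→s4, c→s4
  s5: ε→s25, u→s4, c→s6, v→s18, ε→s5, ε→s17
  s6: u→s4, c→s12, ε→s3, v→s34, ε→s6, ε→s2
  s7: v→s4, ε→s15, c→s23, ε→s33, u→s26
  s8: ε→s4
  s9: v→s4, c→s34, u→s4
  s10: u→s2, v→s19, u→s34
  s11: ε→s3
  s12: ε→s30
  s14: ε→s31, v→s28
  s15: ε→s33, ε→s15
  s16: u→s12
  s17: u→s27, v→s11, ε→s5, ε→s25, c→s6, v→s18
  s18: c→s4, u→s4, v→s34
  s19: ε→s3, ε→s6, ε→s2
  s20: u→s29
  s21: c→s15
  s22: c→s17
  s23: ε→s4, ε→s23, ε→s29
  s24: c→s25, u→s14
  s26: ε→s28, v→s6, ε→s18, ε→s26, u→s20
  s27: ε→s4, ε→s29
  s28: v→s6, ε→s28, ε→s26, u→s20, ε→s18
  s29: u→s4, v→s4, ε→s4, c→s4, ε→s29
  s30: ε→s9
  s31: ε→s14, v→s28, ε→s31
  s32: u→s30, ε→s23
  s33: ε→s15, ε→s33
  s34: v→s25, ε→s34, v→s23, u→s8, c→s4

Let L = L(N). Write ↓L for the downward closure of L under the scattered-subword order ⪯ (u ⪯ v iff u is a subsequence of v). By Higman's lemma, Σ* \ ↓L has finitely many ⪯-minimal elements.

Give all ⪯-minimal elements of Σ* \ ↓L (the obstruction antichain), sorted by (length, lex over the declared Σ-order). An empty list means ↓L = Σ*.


Antichain: [u, vc, ccv, cvv, vvv, cccc].

|Q|=35, |F|=7, |δ|=96 (45 ε).
min D↑ (6 st, q0=0, F={3}): 0:c→1,v→2,u→3 1:c→4,v→5,u→3 2:c→3,v→5,u→3 3:c→3,v→3,u→3 4:c→5,v→3,u→3 5:c→3,v→3,u→3 (ε-aug+det+¬).
'u': N↓-sim [17, 4] end={s27,s29,s4,s8} rej; 1/1 single-dels accept.
'vc': N↓-sim [17, 9, 3] end={s25,s29,s4} ∉↓L; 2/2 single-dels accept.
'ccv': |S_i|=[17, 12, 9, 4] end={s23,s25,s29,s4} ∉↓L; 3/3 deletions ∈↓L.
'cvv': |S_i|=[17, 12, 6, 4] end={s23,s25,s29,s4} — reject; 3/3 single-dels accept.
'vvv': |S_i|=[17, 9, 6, 4] end={s23,s25,s29,s4} ∉↓L; 3/3 del acc.
'cccc': N↓-sim [17, 12, 9, 6, 2] end={s29,s4} ∉↓L; 4/4 del acc.
6 obstructions.
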